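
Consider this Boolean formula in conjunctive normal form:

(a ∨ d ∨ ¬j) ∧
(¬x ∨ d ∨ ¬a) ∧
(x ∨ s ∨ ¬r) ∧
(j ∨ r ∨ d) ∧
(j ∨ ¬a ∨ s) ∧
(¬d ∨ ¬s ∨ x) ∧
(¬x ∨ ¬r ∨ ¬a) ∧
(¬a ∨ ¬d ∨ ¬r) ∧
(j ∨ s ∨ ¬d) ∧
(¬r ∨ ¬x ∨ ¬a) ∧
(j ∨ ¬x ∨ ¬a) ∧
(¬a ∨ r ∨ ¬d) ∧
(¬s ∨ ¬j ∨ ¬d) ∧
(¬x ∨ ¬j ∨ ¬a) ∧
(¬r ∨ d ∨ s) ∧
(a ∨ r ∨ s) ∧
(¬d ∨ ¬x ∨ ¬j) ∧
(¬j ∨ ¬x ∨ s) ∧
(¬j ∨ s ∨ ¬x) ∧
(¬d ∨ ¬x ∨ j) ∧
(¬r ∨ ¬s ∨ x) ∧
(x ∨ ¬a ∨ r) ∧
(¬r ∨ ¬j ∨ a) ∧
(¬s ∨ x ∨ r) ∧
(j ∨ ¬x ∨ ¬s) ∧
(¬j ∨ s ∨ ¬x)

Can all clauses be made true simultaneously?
No

No, the formula is not satisfiable.

No assignment of truth values to the variables can make all 26 clauses true simultaneously.

The formula is UNSAT (unsatisfiable).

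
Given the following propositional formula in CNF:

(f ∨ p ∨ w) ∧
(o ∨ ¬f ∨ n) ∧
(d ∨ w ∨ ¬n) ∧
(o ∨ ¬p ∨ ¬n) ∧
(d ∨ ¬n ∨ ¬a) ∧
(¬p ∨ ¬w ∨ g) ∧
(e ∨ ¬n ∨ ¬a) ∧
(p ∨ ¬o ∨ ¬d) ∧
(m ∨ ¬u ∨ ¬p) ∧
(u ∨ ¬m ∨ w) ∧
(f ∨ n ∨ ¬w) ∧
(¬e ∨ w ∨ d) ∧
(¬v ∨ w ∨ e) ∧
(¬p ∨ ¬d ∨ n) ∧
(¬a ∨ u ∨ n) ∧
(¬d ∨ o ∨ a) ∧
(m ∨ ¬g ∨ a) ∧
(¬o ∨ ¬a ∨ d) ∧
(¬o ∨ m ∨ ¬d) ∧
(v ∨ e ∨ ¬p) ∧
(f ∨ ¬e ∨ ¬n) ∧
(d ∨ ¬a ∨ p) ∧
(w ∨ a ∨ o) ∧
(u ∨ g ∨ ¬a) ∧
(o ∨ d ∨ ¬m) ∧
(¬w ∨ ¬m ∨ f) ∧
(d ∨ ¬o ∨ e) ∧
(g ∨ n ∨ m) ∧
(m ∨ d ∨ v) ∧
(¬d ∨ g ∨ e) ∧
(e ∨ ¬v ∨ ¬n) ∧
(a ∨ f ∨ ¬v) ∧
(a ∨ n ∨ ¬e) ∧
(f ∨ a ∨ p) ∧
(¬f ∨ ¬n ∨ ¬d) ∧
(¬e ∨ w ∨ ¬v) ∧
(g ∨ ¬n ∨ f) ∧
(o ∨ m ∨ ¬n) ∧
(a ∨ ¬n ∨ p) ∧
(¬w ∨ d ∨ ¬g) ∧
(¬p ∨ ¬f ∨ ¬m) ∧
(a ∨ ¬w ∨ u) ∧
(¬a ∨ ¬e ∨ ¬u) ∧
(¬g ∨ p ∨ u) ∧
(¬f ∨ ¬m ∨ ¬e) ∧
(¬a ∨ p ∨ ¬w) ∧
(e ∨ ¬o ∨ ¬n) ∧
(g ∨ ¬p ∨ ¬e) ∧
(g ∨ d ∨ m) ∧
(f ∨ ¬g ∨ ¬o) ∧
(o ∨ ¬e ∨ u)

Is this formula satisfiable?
No

No, the formula is not satisfiable.

No assignment of truth values to the variables can make all 51 clauses true simultaneously.

The formula is UNSAT (unsatisfiable).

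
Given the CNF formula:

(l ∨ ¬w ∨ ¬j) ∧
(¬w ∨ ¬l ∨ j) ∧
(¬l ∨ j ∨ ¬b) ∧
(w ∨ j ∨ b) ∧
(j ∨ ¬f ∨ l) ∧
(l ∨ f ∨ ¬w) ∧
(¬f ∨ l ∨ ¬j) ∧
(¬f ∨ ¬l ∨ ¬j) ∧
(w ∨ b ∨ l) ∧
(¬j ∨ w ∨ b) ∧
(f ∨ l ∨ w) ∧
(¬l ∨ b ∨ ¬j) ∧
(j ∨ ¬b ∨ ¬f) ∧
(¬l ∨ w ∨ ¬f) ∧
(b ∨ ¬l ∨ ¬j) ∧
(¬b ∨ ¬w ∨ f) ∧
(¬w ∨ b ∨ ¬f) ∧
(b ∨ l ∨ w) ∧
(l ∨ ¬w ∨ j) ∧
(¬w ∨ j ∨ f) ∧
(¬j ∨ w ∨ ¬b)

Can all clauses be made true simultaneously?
No

No, the formula is not satisfiable.

No assignment of truth values to the variables can make all 21 clauses true simultaneously.

The formula is UNSAT (unsatisfiable).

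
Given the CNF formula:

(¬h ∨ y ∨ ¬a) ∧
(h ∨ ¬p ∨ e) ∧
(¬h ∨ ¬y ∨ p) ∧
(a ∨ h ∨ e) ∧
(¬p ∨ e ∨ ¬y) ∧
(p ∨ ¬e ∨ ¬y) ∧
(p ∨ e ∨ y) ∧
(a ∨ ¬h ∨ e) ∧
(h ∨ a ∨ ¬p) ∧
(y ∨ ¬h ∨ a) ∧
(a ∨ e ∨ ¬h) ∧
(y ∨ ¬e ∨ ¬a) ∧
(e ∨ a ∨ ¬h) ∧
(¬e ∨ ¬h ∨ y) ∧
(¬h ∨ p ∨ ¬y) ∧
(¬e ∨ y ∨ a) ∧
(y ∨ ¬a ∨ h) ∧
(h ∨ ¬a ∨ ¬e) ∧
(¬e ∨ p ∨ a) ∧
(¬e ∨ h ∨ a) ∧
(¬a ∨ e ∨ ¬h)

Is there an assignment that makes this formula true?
Yes

Yes, the formula is satisfiable.

One satisfying assignment is: e=False, y=True, a=True, p=False, h=False

Verification: With this assignment, all 21 clauses evaluate to true.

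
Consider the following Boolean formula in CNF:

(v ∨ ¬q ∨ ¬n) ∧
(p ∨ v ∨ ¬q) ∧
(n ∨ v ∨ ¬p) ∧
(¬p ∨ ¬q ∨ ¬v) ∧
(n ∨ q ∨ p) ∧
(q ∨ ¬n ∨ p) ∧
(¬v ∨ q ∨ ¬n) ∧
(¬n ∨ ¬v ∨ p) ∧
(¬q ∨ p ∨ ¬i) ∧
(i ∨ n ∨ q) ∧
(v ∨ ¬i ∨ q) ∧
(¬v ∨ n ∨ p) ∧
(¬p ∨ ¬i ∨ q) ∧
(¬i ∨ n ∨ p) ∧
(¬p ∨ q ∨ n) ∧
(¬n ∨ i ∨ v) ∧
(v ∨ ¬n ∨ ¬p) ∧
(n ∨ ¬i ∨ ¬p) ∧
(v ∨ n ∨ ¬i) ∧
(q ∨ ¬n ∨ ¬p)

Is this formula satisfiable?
No

No, the formula is not satisfiable.

No assignment of truth values to the variables can make all 20 clauses true simultaneously.

The formula is UNSAT (unsatisfiable).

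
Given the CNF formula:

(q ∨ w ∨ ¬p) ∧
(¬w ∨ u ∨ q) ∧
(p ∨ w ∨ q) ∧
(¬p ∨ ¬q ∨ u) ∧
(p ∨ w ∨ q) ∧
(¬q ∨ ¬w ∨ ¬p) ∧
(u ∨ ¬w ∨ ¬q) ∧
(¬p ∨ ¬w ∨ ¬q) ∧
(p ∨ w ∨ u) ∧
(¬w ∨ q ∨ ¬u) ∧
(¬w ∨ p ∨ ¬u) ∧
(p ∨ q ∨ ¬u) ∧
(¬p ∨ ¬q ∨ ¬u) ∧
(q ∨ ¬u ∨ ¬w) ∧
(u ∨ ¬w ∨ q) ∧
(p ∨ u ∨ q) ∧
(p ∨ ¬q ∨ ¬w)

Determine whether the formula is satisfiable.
Yes

Yes, the formula is satisfiable.

One satisfying assignment is: p=False, q=True, u=True, w=False

Verification: With this assignment, all 17 clauses evaluate to true.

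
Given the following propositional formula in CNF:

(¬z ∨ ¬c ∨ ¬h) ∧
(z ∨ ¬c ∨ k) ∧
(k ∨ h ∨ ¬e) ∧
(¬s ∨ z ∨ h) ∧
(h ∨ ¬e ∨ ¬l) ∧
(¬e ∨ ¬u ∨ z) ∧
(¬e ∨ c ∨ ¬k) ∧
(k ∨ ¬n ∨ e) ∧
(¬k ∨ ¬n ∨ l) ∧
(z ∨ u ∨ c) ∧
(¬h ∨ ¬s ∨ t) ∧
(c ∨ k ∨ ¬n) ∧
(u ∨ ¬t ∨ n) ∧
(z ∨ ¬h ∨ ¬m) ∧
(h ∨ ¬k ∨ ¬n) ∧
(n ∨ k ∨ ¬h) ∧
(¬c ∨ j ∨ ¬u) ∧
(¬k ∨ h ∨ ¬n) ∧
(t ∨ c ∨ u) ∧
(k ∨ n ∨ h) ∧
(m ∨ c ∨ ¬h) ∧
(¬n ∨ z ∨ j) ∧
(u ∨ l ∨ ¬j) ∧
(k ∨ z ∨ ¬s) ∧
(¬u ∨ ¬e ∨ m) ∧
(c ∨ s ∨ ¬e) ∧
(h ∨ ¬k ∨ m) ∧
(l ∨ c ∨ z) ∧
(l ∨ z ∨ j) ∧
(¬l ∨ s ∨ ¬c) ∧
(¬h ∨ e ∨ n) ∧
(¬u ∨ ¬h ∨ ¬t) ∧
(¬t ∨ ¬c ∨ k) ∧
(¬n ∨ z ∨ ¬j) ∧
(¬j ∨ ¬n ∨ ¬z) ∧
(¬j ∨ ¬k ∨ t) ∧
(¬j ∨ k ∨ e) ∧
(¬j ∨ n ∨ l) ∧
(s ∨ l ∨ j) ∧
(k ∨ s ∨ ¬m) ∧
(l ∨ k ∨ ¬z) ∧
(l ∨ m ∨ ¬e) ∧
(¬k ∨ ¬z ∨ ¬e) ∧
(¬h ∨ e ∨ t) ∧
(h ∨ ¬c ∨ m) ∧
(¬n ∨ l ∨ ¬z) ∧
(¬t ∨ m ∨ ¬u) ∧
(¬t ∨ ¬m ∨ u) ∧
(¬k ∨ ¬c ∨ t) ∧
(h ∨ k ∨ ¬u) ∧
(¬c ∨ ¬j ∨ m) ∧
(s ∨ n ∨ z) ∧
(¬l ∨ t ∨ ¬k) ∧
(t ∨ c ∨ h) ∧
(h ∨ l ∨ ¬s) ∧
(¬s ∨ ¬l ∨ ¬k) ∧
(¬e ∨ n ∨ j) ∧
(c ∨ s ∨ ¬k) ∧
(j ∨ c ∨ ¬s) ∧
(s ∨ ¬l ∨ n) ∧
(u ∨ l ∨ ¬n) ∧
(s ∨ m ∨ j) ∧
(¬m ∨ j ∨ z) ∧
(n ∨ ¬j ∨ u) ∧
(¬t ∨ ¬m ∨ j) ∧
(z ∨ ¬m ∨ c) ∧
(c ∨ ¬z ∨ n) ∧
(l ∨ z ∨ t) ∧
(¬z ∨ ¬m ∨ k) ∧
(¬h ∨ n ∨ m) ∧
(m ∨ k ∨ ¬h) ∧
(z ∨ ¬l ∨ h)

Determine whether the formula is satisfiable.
No

No, the formula is not satisfiable.

No assignment of truth values to the variables can make all 72 clauses true simultaneously.

The formula is UNSAT (unsatisfiable).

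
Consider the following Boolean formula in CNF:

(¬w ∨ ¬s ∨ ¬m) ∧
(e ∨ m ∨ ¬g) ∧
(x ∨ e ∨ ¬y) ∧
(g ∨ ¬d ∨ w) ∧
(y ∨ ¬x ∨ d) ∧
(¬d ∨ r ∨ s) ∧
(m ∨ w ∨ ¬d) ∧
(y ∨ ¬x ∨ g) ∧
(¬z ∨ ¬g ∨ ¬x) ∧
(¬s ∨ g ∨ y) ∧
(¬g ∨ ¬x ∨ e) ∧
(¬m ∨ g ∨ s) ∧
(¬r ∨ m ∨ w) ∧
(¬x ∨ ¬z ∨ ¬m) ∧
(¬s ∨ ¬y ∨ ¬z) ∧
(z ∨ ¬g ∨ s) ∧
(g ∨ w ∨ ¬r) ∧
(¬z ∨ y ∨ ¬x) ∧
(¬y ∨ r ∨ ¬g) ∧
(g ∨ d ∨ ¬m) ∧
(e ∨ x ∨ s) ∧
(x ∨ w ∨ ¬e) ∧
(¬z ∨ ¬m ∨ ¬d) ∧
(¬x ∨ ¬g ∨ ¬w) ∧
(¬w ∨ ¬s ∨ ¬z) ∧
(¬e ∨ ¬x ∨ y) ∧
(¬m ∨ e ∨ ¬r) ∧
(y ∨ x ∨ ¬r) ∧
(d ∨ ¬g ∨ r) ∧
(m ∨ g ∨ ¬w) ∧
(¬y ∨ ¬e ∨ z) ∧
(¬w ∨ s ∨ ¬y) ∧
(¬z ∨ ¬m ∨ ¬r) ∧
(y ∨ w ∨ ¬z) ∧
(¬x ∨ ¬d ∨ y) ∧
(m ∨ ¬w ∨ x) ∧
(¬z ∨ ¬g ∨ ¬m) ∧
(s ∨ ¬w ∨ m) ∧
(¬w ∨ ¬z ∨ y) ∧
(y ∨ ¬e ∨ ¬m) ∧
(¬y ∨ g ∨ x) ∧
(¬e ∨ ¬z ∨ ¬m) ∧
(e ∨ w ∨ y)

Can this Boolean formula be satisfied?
Yes

Yes, the formula is satisfiable.

One satisfying assignment is: r=False, d=False, m=False, z=False, s=True, g=False, e=False, w=False, y=True, x=True

Verification: With this assignment, all 43 clauses evaluate to true.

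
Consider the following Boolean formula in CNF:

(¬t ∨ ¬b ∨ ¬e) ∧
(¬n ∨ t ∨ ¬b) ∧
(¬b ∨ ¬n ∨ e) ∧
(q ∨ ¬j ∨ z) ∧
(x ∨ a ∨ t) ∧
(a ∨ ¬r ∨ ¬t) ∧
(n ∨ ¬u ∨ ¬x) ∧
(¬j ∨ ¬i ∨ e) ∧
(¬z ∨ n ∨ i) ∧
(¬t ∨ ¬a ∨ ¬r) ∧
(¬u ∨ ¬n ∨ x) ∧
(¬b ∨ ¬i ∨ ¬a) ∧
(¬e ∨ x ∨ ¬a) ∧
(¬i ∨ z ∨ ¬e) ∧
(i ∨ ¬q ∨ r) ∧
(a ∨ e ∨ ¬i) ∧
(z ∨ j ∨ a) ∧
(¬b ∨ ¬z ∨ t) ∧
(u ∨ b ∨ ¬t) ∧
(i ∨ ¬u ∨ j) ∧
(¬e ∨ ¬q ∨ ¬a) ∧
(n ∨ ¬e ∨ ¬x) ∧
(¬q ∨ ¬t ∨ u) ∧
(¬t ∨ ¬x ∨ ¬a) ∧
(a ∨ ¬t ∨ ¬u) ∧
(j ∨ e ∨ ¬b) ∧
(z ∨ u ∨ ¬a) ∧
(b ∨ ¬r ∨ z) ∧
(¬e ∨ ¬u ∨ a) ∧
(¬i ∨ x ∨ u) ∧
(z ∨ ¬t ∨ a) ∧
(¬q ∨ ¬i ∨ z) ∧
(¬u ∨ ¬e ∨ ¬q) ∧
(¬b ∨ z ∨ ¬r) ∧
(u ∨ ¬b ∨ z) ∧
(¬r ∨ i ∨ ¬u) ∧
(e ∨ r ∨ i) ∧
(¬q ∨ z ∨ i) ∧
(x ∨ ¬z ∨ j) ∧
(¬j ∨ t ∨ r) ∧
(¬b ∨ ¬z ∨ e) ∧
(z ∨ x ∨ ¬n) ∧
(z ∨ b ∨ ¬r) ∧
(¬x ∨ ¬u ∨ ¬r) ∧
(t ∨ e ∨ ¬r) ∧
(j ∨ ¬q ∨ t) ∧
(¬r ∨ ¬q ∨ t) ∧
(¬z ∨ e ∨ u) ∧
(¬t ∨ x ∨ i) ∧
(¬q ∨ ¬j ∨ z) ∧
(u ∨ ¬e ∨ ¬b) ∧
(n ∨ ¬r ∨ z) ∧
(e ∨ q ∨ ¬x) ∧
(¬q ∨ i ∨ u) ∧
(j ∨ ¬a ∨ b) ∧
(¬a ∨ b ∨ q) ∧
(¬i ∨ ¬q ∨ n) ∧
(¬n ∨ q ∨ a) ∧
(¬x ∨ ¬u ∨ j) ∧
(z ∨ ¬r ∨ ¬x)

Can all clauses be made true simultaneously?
No

No, the formula is not satisfiable.

No assignment of truth values to the variables can make all 60 clauses true simultaneously.

The formula is UNSAT (unsatisfiable).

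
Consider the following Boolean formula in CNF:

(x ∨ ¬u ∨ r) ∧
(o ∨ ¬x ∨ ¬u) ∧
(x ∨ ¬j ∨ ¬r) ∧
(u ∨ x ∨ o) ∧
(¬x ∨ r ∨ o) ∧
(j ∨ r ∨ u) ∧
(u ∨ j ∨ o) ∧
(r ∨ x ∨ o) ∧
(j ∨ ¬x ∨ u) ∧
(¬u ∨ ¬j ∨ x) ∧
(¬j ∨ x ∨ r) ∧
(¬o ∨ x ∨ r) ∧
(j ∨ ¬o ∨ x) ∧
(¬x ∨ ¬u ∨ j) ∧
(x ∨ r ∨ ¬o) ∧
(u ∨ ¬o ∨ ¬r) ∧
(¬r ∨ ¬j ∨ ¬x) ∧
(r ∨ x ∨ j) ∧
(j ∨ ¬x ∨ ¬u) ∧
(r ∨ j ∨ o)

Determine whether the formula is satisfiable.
Yes

Yes, the formula is satisfiable.

One satisfying assignment is: r=True, j=False, x=False, u=True, o=False

Verification: With this assignment, all 20 clauses evaluate to true.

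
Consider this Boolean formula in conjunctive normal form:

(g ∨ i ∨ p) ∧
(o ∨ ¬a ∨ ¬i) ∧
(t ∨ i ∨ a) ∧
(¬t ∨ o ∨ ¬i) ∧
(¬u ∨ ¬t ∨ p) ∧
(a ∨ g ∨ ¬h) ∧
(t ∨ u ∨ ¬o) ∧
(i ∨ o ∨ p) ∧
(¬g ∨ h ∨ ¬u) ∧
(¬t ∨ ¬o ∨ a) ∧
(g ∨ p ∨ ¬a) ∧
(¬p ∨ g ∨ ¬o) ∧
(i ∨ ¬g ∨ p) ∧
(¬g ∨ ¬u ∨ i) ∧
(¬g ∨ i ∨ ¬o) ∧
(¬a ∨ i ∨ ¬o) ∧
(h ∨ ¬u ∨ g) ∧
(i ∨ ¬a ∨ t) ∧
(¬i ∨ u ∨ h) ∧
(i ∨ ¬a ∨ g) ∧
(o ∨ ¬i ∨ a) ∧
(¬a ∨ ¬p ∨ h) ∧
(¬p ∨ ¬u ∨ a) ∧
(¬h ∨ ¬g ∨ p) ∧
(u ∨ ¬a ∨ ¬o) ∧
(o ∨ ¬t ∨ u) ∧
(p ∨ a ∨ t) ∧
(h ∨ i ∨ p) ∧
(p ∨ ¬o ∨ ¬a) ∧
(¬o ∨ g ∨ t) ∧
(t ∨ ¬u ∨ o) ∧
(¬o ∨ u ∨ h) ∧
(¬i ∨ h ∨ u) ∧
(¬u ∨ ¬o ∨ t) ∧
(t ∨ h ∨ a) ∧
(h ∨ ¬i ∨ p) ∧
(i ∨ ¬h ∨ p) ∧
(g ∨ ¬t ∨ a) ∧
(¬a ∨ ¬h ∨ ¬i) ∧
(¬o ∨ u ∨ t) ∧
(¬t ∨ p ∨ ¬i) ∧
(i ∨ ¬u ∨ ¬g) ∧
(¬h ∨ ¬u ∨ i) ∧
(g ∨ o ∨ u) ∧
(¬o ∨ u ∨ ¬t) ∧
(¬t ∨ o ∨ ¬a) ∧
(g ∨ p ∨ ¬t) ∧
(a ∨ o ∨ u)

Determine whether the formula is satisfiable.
No

No, the formula is not satisfiable.

No assignment of truth values to the variables can make all 48 clauses true simultaneously.

The formula is UNSAT (unsatisfiable).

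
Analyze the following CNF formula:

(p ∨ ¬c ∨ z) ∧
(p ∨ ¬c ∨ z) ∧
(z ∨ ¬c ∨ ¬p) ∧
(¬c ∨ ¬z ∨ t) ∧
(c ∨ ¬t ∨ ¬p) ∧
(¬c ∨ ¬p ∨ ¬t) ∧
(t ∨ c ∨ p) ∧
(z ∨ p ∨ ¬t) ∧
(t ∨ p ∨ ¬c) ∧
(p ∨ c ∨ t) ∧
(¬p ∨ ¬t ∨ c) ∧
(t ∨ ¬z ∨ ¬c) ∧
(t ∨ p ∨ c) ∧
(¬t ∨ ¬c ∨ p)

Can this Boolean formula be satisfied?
Yes

Yes, the formula is satisfiable.

One satisfying assignment is: t=False, c=False, p=True, z=False

Verification: With this assignment, all 14 clauses evaluate to true.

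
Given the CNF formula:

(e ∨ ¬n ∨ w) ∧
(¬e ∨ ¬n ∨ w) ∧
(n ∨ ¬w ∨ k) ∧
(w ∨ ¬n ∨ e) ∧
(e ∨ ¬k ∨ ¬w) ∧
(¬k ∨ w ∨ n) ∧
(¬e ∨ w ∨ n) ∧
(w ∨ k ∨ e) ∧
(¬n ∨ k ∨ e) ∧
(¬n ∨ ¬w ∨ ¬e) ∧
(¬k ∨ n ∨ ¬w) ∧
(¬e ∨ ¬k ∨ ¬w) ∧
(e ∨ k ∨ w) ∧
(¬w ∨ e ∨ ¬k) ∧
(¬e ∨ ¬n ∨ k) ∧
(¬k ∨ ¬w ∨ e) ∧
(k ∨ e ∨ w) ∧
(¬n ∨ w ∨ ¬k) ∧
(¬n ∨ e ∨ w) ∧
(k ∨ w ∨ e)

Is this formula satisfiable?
No

No, the formula is not satisfiable.

No assignment of truth values to the variables can make all 20 clauses true simultaneously.

The formula is UNSAT (unsatisfiable).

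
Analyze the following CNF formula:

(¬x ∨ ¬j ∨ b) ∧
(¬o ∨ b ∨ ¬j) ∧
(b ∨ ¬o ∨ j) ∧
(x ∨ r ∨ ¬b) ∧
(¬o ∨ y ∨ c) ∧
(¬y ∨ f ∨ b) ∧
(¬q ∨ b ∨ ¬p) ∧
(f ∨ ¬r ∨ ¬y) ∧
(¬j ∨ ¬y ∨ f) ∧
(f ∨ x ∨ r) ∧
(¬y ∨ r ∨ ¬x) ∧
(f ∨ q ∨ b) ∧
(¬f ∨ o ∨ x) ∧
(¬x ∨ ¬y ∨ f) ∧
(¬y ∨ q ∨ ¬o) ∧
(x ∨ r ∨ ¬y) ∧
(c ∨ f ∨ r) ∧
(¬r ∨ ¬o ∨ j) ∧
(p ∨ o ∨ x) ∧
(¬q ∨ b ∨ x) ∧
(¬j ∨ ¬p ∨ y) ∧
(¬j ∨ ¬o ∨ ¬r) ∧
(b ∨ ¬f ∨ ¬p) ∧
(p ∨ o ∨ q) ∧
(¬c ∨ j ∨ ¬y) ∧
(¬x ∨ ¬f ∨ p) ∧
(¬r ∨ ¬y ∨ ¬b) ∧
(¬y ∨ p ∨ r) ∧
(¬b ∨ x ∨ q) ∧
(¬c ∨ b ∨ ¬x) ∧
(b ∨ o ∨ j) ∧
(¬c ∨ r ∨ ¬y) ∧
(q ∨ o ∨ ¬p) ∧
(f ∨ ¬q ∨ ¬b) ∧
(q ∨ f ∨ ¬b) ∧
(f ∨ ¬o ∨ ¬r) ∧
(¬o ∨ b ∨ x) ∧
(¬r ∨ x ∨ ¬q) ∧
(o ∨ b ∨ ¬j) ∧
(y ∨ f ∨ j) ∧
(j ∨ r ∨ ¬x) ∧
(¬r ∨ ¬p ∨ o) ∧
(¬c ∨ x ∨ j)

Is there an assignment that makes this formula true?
No

No, the formula is not satisfiable.

No assignment of truth values to the variables can make all 43 clauses true simultaneously.

The formula is UNSAT (unsatisfiable).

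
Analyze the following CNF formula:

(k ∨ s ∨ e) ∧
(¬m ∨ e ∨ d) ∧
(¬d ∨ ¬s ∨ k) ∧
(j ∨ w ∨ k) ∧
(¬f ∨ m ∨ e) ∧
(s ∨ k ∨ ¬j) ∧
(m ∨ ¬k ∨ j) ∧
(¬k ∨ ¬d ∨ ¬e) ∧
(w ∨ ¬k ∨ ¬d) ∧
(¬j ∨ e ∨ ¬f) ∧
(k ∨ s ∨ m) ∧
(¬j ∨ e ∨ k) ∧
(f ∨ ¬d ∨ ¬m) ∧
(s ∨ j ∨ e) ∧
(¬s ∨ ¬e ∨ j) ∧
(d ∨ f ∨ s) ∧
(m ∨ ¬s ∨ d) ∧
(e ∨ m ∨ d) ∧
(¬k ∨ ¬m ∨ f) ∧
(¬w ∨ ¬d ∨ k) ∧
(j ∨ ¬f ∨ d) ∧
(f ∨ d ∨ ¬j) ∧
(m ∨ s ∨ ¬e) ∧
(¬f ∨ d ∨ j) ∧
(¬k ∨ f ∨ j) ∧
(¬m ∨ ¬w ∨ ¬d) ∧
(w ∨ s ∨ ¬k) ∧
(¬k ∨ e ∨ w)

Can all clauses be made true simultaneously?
Yes

Yes, the formula is satisfiable.

One satisfying assignment is: j=True, d=False, m=True, k=False, f=True, w=True, e=True, s=True

Verification: With this assignment, all 28 clauses evaluate to true.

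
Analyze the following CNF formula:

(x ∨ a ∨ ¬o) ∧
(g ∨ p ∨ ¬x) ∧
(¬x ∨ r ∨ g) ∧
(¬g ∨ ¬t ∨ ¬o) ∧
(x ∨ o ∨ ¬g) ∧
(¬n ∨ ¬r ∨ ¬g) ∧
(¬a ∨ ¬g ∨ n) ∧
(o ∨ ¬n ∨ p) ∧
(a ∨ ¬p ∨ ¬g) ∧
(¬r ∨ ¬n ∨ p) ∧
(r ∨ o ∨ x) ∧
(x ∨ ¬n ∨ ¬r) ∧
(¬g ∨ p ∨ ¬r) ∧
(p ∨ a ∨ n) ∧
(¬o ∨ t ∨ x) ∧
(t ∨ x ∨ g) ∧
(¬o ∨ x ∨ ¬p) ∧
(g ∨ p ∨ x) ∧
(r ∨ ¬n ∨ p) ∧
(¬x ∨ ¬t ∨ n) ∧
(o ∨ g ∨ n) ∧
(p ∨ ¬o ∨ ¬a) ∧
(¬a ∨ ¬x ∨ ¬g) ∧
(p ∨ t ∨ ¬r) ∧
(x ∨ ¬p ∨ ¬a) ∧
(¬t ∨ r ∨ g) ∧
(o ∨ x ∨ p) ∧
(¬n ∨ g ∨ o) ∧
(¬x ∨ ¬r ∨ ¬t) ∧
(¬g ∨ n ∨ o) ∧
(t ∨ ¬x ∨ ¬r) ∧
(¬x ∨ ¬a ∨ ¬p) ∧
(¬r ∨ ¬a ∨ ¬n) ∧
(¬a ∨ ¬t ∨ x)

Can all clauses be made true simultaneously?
No

No, the formula is not satisfiable.

No assignment of truth values to the variables can make all 34 clauses true simultaneously.

The formula is UNSAT (unsatisfiable).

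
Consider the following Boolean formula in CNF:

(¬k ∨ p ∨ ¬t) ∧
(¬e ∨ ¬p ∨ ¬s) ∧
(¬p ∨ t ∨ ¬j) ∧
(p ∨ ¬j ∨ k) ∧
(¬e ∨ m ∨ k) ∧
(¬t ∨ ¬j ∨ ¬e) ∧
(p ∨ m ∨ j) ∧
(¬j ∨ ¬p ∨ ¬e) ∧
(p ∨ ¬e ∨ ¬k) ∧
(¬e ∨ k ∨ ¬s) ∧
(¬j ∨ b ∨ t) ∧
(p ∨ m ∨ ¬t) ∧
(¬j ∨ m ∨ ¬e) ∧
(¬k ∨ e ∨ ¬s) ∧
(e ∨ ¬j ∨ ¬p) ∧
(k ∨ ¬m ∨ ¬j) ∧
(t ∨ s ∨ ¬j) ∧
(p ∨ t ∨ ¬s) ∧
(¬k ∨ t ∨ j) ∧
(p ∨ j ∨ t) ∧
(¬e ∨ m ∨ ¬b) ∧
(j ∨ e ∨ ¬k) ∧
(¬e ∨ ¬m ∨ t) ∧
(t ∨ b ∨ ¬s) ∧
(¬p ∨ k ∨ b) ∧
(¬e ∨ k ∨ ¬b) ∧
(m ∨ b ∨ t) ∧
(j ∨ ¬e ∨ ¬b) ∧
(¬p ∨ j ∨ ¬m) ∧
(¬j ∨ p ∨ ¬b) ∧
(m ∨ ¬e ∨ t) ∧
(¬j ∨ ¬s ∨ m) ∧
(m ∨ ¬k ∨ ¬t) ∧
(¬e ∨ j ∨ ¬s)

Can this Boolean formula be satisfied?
Yes

Yes, the formula is satisfiable.

One satisfying assignment is: e=False, k=False, s=False, t=True, j=False, p=False, b=False, m=True

Verification: With this assignment, all 34 clauses evaluate to true.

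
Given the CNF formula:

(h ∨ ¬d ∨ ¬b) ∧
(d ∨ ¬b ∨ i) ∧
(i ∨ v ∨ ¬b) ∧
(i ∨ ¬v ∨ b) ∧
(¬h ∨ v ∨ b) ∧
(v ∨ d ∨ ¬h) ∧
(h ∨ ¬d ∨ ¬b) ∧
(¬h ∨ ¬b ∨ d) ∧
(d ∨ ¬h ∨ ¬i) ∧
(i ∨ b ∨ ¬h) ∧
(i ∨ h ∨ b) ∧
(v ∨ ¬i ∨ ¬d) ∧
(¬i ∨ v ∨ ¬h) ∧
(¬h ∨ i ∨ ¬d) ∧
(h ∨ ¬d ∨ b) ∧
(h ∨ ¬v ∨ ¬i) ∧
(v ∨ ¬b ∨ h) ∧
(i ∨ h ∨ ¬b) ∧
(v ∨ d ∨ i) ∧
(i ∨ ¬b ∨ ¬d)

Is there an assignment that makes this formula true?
Yes

Yes, the formula is satisfiable.

One satisfying assignment is: b=False, v=False, i=True, h=False, d=False

Verification: With this assignment, all 20 clauses evaluate to true.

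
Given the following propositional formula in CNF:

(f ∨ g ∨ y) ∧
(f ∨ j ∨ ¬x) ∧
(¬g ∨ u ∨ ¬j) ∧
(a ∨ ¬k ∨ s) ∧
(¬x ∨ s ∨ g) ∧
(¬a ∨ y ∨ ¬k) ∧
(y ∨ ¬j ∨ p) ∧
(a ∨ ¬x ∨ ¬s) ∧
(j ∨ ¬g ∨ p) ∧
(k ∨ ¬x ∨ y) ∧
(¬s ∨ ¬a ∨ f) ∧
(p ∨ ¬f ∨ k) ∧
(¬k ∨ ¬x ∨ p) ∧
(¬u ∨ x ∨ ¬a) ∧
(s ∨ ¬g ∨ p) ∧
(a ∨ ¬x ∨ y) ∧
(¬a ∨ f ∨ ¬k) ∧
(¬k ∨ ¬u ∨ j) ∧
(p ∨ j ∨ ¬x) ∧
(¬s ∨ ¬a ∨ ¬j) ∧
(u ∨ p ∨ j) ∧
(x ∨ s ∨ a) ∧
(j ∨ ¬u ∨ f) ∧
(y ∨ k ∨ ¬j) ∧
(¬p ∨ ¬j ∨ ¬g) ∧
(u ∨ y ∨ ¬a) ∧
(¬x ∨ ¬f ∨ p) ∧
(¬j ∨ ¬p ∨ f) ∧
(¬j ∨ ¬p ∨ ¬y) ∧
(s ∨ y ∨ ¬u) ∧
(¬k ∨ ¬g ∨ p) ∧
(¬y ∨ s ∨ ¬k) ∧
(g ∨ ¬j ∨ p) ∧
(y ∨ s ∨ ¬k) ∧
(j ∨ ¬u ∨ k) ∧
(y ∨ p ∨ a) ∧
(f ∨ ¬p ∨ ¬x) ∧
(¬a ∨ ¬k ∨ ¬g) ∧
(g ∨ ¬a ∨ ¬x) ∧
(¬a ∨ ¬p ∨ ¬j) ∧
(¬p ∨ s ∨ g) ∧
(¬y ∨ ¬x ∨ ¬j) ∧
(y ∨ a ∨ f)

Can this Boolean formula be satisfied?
Yes

Yes, the formula is satisfiable.

One satisfying assignment is: u=True, p=False, x=False, k=False, y=True, f=False, s=True, j=True, a=False, g=True

Verification: With this assignment, all 43 clauses evaluate to true.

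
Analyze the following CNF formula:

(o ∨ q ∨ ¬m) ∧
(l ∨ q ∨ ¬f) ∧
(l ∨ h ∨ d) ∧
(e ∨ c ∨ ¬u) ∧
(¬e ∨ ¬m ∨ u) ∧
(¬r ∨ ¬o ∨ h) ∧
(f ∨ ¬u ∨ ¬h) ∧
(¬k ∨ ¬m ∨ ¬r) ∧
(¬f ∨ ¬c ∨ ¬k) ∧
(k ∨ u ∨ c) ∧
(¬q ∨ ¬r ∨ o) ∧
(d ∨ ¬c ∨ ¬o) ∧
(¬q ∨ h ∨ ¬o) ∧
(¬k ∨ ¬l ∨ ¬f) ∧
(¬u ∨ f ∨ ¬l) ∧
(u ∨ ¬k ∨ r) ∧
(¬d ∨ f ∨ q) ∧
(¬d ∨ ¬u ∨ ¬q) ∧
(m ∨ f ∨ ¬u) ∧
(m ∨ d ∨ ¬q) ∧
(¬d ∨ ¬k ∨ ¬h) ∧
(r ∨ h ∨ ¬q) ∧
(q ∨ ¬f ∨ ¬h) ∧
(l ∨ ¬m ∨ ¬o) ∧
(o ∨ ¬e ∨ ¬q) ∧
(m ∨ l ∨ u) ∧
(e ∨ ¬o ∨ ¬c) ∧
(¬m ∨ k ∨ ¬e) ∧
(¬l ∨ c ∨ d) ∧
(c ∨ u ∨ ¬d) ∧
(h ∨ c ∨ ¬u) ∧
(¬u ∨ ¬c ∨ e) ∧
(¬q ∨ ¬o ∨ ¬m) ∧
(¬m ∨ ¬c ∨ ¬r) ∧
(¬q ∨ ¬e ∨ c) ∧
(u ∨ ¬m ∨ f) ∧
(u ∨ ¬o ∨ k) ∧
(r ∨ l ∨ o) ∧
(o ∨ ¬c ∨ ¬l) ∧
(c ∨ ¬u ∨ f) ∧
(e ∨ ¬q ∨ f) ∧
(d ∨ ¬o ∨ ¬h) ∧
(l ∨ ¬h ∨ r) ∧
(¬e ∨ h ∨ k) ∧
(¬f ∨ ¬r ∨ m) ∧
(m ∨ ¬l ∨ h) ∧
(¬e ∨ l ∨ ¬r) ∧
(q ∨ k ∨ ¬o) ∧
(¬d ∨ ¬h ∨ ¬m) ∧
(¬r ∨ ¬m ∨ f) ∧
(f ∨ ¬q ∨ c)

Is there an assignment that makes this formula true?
No

No, the formula is not satisfiable.

No assignment of truth values to the variables can make all 51 clauses true simultaneously.

The formula is UNSAT (unsatisfiable).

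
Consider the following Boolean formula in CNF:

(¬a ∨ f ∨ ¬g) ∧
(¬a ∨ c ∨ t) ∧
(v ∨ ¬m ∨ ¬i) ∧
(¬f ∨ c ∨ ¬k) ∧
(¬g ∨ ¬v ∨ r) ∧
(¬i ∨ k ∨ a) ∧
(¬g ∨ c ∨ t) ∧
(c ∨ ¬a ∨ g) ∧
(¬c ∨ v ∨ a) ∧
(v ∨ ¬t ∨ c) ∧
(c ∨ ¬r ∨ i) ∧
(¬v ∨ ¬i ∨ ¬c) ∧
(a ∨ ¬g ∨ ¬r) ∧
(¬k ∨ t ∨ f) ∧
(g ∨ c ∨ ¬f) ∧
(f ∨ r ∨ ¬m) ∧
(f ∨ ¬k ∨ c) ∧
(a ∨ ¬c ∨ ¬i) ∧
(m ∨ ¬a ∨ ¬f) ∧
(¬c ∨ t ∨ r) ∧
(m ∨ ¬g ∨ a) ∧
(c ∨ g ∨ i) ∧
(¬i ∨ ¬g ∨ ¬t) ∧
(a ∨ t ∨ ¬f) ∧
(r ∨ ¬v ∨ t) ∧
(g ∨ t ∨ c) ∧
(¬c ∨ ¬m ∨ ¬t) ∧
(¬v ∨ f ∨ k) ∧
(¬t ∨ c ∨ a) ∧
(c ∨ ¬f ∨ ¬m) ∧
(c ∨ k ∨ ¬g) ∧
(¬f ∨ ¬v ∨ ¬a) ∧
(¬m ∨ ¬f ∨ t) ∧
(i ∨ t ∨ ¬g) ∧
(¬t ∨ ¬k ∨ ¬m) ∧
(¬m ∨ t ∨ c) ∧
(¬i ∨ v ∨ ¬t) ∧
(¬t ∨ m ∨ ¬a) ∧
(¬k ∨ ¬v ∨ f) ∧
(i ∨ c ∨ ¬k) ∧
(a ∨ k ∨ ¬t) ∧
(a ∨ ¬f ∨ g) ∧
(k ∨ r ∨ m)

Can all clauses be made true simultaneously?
Yes

Yes, the formula is satisfiable.

One satisfying assignment is: k=False, m=False, r=True, a=True, i=True, c=True, v=False, f=False, g=False, t=False

Verification: With this assignment, all 43 clauses evaluate to true.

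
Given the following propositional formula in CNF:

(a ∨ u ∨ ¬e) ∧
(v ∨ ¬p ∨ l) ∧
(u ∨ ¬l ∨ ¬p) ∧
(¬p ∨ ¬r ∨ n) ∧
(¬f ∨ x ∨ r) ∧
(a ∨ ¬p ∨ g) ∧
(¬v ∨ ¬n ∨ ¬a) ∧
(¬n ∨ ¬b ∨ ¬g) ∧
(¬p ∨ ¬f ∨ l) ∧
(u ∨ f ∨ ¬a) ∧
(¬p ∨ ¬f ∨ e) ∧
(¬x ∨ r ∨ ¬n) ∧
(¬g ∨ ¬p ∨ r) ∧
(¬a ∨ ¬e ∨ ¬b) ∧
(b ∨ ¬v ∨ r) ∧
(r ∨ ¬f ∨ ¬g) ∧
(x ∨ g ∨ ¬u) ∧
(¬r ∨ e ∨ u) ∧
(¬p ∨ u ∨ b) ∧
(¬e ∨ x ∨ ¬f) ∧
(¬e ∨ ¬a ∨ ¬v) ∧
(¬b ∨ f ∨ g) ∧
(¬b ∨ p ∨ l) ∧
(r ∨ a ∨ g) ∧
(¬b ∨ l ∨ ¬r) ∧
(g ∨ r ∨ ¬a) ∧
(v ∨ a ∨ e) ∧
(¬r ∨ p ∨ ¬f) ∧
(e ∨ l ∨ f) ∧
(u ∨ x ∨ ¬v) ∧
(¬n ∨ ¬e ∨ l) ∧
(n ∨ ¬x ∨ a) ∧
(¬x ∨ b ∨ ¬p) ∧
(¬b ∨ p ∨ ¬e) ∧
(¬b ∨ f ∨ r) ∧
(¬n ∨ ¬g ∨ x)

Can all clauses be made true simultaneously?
Yes

Yes, the formula is satisfiable.

One satisfying assignment is: n=False, g=False, r=True, f=False, v=False, p=False, l=False, e=True, x=True, a=True, b=False, u=True

Verification: With this assignment, all 36 clauses evaluate to true.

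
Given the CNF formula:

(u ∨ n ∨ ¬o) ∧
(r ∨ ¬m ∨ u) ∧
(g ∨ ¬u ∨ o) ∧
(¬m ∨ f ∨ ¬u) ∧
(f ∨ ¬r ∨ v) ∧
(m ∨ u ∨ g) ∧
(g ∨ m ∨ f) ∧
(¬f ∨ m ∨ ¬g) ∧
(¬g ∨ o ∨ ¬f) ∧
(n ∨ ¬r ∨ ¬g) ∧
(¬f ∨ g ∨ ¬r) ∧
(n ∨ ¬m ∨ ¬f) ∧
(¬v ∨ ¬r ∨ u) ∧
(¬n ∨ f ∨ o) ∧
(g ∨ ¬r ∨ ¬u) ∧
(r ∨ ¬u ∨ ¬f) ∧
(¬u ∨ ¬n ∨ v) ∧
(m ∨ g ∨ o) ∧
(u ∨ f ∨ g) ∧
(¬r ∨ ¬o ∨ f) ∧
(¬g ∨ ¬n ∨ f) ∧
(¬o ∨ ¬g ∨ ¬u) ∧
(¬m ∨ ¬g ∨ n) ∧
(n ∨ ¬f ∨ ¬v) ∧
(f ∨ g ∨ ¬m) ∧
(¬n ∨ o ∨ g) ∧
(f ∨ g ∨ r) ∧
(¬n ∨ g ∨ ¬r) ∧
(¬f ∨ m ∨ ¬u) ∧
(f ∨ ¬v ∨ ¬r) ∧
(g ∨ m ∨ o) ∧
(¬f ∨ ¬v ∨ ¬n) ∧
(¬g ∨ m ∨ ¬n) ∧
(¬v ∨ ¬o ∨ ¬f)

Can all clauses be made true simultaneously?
Yes

Yes, the formula is satisfiable.

One satisfying assignment is: r=False, u=True, m=False, v=False, g=True, o=False, n=False, f=False

Verification: With this assignment, all 34 clauses evaluate to true.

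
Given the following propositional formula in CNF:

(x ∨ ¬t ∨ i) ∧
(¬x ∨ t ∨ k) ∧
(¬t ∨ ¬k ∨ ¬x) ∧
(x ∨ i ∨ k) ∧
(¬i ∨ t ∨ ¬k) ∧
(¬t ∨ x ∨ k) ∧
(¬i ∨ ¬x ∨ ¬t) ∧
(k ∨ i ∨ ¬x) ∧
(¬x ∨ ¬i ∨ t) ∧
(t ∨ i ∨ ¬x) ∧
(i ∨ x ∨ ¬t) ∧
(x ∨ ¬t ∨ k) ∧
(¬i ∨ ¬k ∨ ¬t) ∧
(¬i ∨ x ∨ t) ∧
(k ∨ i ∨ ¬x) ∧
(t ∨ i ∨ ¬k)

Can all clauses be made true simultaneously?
No

No, the formula is not satisfiable.

No assignment of truth values to the variables can make all 16 clauses true simultaneously.

The formula is UNSAT (unsatisfiable).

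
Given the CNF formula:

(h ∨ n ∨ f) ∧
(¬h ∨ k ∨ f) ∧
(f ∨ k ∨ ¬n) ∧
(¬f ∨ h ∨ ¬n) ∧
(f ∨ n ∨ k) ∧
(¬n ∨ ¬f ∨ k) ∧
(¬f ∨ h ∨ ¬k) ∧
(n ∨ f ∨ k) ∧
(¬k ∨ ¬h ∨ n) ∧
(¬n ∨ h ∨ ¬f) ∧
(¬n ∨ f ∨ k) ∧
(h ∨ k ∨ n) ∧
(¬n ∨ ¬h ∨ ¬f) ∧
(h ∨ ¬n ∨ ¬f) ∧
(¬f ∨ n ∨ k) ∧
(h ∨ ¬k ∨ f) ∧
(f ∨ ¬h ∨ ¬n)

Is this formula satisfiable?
No

No, the formula is not satisfiable.

No assignment of truth values to the variables can make all 17 clauses true simultaneously.

The formula is UNSAT (unsatisfiable).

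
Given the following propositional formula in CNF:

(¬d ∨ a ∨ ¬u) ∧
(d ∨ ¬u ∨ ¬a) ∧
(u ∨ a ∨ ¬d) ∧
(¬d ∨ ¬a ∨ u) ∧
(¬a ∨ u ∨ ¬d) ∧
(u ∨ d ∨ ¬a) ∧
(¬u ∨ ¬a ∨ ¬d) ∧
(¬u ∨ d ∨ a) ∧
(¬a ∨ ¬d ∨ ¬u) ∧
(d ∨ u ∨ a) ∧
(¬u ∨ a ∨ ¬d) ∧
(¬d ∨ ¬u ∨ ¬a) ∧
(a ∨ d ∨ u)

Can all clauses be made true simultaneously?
No

No, the formula is not satisfiable.

No assignment of truth values to the variables can make all 13 clauses true simultaneously.

The formula is UNSAT (unsatisfiable).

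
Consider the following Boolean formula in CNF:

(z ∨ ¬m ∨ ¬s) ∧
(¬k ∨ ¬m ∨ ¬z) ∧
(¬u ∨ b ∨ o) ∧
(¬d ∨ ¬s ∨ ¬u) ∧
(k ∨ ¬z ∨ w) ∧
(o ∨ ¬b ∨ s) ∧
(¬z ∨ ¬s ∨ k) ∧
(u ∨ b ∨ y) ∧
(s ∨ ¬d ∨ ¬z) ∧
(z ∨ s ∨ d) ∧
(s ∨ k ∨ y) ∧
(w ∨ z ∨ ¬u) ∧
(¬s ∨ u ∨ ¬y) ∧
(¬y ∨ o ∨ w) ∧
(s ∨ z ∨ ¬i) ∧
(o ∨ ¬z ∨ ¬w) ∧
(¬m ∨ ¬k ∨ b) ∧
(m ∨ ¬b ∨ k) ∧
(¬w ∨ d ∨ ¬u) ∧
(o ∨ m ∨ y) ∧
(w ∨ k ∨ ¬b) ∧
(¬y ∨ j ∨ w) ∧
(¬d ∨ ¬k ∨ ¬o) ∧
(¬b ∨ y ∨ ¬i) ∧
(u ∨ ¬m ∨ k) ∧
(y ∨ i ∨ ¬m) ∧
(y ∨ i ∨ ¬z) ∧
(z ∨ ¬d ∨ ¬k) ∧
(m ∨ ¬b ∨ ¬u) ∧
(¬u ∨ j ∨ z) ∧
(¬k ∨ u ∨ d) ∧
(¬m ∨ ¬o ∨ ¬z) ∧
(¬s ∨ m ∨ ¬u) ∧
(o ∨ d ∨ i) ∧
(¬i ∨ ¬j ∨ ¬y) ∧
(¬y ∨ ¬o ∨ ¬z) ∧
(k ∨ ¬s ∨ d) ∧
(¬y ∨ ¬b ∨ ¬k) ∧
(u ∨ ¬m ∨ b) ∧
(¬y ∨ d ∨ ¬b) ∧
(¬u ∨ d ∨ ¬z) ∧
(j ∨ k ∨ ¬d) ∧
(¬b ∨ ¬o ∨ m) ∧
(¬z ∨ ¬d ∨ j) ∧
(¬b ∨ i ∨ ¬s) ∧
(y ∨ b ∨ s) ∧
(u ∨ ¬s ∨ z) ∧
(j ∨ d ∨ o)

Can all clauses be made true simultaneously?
Yes

Yes, the formula is satisfiable.

One satisfying assignment is: w=True, k=False, d=True, j=True, y=True, o=False, m=False, u=False, z=False, i=False, s=False, b=False

Verification: With this assignment, all 48 clauses evaluate to true.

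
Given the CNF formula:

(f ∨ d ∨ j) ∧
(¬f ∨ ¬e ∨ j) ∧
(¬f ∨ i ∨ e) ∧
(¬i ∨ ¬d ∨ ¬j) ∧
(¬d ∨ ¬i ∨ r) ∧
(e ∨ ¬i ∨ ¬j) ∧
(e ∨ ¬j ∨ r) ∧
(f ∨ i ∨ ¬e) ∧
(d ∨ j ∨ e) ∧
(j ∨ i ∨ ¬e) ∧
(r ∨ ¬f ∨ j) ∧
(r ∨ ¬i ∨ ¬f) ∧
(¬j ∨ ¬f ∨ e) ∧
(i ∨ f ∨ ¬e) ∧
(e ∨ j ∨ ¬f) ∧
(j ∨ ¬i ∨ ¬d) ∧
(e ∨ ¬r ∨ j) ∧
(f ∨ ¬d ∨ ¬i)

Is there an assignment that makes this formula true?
Yes

Yes, the formula is satisfiable.

One satisfying assignment is: f=False, d=True, r=False, j=False, i=False, e=False

Verification: With this assignment, all 18 clauses evaluate to true.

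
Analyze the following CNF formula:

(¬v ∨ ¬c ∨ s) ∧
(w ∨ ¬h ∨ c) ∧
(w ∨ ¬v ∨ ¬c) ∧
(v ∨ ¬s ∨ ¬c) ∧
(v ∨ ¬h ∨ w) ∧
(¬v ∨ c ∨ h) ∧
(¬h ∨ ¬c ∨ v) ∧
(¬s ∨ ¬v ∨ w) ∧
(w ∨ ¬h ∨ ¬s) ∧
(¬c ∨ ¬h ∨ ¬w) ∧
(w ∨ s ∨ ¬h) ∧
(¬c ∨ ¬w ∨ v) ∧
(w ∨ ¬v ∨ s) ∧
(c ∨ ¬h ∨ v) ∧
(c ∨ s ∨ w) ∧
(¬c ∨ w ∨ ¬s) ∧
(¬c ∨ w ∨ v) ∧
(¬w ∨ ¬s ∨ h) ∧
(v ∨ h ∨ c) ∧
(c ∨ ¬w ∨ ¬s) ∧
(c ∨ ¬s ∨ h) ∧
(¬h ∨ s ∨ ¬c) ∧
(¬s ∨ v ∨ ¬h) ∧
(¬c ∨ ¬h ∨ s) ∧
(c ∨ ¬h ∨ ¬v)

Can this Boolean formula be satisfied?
No

No, the formula is not satisfiable.

No assignment of truth values to the variables can make all 25 clauses true simultaneously.

The formula is UNSAT (unsatisfiable).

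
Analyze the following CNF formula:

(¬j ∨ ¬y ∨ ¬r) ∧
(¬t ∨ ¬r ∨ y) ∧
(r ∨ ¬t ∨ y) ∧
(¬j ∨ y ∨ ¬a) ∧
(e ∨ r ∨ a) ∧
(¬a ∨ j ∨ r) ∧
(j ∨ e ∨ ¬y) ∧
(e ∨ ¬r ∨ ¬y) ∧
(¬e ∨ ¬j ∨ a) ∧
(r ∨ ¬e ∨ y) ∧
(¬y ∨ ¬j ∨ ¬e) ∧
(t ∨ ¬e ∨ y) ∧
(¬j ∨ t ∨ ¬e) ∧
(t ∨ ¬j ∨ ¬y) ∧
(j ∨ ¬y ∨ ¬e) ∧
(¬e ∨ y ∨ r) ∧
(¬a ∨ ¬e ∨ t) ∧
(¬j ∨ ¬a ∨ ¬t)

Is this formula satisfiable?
Yes

Yes, the formula is satisfiable.

One satisfying assignment is: e=False, j=False, t=False, a=False, y=False, r=True

Verification: With this assignment, all 18 clauses evaluate to true.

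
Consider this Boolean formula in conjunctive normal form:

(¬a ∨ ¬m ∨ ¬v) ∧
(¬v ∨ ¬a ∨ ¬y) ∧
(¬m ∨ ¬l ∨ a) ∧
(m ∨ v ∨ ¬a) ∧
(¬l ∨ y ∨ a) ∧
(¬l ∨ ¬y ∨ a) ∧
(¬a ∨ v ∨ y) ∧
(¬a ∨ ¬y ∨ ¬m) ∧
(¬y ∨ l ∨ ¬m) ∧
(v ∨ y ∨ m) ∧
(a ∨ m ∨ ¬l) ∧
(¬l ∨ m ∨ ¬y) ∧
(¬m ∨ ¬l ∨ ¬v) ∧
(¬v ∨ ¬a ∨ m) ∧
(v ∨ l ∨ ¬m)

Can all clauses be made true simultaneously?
Yes

Yes, the formula is satisfiable.

One satisfying assignment is: l=False, v=False, m=False, y=True, a=False

Verification: With this assignment, all 15 clauses evaluate to true.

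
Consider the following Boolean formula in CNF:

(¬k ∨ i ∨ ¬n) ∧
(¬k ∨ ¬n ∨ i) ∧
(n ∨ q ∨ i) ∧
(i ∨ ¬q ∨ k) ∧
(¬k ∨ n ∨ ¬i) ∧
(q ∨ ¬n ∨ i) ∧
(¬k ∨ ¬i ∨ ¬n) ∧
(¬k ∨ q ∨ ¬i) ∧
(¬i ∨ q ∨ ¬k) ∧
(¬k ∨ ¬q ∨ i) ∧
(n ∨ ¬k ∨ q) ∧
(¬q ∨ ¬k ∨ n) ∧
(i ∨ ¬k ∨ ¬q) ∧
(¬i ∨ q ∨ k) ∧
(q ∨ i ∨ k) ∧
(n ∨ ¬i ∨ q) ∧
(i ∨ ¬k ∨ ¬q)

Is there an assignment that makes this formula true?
Yes

Yes, the formula is satisfiable.

One satisfying assignment is: i=True, k=False, q=True, n=True

Verification: With this assignment, all 17 clauses evaluate to true.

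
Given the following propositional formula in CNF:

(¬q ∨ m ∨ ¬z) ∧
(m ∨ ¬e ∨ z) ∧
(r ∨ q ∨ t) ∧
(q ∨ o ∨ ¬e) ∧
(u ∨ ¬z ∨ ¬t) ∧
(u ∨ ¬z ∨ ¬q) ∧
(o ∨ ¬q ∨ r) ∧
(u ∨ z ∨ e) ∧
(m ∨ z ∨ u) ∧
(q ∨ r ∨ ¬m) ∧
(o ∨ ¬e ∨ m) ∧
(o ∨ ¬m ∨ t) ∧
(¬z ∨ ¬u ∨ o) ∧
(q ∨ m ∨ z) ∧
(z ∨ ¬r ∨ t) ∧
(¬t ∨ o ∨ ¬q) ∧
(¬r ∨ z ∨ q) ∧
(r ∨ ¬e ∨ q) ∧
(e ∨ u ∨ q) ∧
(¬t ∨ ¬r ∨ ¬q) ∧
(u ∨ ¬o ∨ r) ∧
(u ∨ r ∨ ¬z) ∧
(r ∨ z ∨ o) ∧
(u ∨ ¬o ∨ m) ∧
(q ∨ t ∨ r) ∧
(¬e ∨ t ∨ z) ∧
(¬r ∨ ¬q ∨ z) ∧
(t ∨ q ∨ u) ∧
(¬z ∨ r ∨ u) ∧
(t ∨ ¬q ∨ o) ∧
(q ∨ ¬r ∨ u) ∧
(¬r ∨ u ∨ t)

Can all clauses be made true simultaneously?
Yes

Yes, the formula is satisfiable.

One satisfying assignment is: u=True, z=False, q=True, m=False, t=False, r=False, e=False, o=True

Verification: With this assignment, all 32 clauses evaluate to true.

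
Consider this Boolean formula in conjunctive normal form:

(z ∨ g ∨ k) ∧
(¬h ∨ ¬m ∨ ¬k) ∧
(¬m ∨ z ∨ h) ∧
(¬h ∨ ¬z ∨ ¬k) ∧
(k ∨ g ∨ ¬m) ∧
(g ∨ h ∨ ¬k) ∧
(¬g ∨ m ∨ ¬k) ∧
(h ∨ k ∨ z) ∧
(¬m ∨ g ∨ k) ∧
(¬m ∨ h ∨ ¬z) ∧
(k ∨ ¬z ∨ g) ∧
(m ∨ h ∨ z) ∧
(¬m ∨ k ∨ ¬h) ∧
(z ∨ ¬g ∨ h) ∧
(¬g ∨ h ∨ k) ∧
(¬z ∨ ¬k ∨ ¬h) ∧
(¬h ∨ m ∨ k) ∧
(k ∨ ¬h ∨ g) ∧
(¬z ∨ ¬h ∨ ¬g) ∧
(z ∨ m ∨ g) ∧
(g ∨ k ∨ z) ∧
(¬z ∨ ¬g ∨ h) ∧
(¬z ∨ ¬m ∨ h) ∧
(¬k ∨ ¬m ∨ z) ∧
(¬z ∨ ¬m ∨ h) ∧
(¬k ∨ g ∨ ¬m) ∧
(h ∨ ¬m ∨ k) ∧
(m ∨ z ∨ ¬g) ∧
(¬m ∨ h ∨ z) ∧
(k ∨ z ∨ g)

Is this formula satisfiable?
No

No, the formula is not satisfiable.

No assignment of truth values to the variables can make all 30 clauses true simultaneously.

The formula is UNSAT (unsatisfiable).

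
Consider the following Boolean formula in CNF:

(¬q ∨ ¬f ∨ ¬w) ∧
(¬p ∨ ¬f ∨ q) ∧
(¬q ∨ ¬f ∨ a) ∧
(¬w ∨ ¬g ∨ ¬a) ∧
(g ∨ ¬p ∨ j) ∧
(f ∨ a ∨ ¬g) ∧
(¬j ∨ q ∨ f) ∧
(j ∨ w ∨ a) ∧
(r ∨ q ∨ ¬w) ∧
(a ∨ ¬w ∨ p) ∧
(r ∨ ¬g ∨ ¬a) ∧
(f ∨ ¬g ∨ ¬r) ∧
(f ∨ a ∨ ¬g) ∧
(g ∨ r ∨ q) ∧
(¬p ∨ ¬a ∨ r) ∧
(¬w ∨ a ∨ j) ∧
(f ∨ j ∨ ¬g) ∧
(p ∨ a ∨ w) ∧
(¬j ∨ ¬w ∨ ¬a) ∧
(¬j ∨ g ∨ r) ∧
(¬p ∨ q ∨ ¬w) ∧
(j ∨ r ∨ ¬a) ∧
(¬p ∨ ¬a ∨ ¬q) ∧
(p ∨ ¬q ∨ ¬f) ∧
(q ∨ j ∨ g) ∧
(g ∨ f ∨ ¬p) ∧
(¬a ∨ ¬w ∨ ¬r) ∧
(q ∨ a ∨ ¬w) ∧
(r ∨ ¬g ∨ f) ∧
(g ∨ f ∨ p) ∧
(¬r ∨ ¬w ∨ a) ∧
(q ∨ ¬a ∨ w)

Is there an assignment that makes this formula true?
No

No, the formula is not satisfiable.

No assignment of truth values to the variables can make all 32 clauses true simultaneously.

The formula is UNSAT (unsatisfiable).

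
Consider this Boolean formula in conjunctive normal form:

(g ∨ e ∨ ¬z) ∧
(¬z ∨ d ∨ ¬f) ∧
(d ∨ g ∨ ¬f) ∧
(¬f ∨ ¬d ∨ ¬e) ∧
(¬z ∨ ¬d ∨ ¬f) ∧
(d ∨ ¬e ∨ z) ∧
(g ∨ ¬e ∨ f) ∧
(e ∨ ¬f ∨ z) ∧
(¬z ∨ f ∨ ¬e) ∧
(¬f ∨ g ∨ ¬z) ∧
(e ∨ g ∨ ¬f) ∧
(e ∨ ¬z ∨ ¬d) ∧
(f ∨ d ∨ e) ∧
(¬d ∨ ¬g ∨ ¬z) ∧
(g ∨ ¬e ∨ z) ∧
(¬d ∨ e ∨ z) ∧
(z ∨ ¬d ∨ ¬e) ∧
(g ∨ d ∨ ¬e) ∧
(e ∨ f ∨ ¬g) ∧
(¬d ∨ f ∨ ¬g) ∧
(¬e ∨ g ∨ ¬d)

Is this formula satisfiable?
No

No, the formula is not satisfiable.

No assignment of truth values to the variables can make all 21 clauses true simultaneously.

The formula is UNSAT (unsatisfiable).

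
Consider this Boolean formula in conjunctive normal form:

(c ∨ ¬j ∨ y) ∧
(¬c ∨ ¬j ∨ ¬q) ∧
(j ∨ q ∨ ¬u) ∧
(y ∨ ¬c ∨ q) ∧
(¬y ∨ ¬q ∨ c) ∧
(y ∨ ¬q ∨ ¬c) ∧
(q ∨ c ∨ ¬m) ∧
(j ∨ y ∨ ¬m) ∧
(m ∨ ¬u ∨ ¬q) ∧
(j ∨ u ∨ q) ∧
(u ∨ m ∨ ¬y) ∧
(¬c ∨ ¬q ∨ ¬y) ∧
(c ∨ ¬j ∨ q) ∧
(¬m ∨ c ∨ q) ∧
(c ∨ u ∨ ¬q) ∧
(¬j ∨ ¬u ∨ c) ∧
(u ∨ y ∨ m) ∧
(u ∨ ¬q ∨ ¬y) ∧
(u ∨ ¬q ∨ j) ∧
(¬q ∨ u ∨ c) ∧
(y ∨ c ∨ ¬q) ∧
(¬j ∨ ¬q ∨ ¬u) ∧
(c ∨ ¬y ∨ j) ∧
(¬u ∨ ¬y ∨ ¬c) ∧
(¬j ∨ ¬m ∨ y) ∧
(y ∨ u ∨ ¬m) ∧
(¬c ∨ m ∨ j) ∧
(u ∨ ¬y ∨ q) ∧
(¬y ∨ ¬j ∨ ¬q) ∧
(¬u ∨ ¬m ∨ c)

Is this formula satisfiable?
No

No, the formula is not satisfiable.

No assignment of truth values to the variables can make all 30 clauses true simultaneously.

The formula is UNSAT (unsatisfiable).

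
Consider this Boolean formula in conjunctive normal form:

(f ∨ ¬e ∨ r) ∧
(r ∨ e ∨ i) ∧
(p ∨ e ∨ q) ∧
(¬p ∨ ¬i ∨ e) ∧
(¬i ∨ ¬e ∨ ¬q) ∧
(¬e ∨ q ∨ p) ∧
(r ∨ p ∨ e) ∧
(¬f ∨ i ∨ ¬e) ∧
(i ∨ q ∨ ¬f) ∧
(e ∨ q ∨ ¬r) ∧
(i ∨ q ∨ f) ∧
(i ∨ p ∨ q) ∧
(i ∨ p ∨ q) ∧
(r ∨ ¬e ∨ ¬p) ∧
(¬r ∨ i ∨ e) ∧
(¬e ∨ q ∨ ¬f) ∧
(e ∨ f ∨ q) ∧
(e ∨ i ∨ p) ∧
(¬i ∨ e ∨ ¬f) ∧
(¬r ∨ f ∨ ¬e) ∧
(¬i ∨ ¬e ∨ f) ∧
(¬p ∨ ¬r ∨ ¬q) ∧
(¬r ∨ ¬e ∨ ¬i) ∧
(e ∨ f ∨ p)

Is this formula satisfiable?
No

No, the formula is not satisfiable.

No assignment of truth values to the variables can make all 24 clauses true simultaneously.

The formula is UNSAT (unsatisfiable).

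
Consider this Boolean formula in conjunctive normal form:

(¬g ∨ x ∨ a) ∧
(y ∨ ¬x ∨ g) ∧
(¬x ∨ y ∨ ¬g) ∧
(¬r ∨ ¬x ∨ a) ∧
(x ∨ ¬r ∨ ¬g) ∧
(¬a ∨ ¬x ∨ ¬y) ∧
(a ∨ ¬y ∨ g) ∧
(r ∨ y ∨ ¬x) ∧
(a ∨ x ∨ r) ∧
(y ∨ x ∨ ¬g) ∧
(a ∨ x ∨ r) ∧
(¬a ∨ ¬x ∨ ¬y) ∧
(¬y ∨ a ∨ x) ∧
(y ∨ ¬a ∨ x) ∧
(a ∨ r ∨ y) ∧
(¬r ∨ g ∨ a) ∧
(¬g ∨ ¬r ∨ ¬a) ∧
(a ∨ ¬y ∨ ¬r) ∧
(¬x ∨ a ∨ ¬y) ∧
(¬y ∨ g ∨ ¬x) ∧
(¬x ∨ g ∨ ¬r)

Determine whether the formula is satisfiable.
Yes

Yes, the formula is satisfiable.

One satisfying assignment is: r=False, a=True, x=False, y=True, g=False

Verification: With this assignment, all 21 clauses evaluate to true.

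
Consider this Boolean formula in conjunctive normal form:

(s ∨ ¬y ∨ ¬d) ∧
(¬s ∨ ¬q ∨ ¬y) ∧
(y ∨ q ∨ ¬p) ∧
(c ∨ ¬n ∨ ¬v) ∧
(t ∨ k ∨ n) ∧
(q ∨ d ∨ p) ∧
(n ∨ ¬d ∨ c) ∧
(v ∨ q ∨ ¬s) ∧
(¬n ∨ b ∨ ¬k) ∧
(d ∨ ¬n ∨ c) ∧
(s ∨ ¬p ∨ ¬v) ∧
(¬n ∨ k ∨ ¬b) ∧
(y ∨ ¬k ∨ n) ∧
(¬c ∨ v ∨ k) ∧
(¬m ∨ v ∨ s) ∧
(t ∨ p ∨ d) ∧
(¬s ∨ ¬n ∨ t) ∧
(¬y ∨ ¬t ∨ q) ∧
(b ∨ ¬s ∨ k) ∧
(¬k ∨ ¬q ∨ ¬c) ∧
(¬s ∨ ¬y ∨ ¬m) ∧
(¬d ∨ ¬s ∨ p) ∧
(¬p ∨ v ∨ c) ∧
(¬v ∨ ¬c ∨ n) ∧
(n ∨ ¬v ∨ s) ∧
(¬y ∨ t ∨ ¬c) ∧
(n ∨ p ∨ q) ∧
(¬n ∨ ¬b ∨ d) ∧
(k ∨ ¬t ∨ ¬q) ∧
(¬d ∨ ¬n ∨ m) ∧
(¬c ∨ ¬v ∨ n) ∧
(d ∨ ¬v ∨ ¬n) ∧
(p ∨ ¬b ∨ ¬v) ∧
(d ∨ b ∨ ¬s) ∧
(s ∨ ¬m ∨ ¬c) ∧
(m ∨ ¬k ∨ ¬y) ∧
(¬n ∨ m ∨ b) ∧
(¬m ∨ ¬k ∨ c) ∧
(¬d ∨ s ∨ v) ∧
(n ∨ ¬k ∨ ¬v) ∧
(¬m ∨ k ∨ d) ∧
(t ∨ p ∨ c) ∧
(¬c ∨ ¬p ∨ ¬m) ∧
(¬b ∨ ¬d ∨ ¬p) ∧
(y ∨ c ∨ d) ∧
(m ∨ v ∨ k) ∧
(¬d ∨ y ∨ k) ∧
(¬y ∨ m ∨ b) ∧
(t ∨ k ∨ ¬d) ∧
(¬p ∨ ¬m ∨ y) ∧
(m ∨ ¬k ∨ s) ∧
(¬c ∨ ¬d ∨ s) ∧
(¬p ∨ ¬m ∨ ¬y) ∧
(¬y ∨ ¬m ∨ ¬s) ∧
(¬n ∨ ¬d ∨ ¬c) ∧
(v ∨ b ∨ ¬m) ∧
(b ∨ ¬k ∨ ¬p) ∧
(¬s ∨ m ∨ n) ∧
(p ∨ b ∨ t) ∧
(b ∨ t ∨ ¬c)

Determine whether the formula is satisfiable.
No

No, the formula is not satisfiable.

No assignment of truth values to the variables can make all 60 clauses true simultaneously.

The formula is UNSAT (unsatisfiable).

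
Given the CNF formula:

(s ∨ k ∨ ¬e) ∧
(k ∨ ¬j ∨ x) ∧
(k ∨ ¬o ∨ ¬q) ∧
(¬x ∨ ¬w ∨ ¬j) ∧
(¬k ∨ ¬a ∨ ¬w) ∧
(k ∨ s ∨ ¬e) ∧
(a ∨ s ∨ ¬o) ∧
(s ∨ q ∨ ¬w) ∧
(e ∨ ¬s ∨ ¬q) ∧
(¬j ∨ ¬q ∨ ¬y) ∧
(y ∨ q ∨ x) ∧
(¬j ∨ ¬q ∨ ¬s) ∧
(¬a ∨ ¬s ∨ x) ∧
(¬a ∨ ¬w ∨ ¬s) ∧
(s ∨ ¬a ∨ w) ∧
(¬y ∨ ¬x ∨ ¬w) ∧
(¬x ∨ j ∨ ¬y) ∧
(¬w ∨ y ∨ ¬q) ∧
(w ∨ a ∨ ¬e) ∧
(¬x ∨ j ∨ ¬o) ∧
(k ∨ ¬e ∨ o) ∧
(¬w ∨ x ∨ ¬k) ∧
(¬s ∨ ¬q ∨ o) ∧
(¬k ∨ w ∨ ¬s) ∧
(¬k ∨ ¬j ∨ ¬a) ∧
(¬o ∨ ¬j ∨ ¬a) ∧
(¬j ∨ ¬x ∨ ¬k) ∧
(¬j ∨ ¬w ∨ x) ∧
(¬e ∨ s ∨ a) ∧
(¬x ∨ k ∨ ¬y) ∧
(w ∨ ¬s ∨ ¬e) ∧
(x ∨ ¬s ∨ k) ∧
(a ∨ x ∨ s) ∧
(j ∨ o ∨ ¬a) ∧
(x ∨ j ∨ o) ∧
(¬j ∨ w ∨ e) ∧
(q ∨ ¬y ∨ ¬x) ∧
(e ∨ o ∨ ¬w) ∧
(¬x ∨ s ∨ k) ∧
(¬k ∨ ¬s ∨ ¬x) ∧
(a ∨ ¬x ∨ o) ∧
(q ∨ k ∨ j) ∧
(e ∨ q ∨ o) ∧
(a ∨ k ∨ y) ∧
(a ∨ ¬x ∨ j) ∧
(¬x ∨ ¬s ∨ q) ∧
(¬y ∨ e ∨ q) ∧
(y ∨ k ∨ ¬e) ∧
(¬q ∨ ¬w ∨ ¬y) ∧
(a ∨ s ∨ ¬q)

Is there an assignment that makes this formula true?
No

No, the formula is not satisfiable.

No assignment of truth values to the variables can make all 50 clauses true simultaneously.

The formula is UNSAT (unsatisfiable).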